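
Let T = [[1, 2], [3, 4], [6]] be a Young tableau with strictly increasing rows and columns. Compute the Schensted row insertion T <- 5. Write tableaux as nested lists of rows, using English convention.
[[1, 2, 5], [3, 4], [6]]

5 is larger than every entry of row 1, so it is appended to row 1. The new tableau is [[1, 2, 5], [3, 4], [6]].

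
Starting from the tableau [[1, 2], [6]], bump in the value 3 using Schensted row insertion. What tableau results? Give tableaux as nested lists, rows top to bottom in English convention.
[[1, 2, 3], [6]]

3 is larger than every entry of row 1, so it is appended to row 1. The new tableau is [[1, 2, 3], [6]].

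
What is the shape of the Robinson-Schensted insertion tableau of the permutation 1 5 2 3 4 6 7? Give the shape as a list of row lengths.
Row-insert each entry into an empty tableau.

After inserting 1: P = [[1]].
After inserting 5: P = [[1, 5]].
After inserting 2: P = [[1, 2], [5]].
After inserting 3: P = [[1, 2, 3], [5]].
After inserting 4: P = [[1, 2, 3, 4], [5]].
After inserting 6: P = [[1, 2, 3, 4, 6], [5]].
After inserting 7: P = [[1, 2, 3, 4, 6, 7], [5]].

The final insertion tableau P = [[1, 2, 3, 4, 6, 7], [5]] has shape [6, 1].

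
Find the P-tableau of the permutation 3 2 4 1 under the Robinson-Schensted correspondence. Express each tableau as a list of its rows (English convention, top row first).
P = [[1, 4], [2], [3]]

Insert 3: appended to row 1. P = [[3]].
Insert 2: 2 bumps 3 from row 1; 3 starts row 2. P = [[2], [3]].
Insert 4: appended to row 1. P = [[2, 4], [3]].
Insert 1: 1 bumps 2 from row 1; 2 bumps 3 from row 2; 3 starts row 3. P = [[1, 4], [2], [3]].

So P = [[1, 4], [2], [3]].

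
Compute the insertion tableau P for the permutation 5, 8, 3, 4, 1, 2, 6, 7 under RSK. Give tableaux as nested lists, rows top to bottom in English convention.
After inserting 5: P = [[5]].
After inserting 8: P = [[5, 8]].
After inserting 3: P = [[3, 8], [5]].
After inserting 4: P = [[3, 4], [5, 8]].
After inserting 1: P = [[1, 4], [3, 8], [5]].
After inserting 2: P = [[1, 2], [3, 4], [5, 8]].
After inserting 6: P = [[1, 2, 6], [3, 4], [5, 8]].
After inserting 7: P = [[1, 2, 6, 7], [3, 4], [5, 8]].

So P = [[1, 2, 6, 7], [3, 4], [5, 8]].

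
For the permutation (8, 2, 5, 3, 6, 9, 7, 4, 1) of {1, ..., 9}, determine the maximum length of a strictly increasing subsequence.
4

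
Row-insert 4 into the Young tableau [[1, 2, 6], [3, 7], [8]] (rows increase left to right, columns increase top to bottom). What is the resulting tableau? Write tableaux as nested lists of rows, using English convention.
[[1, 2, 4], [3, 6], [7], [8]]

In row 1, 4 replaces 6 (the leftmost entry greater than 4); 6 is bumped to row 2. In row 2, 6 replaces 7 (the leftmost entry greater than 6); 7 is bumped to row 3. In row 3, 7 replaces 8 (the leftmost entry greater than 7); 8 is bumped to row 4. 8 starts a new row 4. The new tableau is [[1, 2, 4], [3, 6], [7], [8]].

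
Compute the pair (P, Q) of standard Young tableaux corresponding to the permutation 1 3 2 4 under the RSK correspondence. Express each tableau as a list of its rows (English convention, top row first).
Insert each entry of the permutation into P by Schensted row insertion, recording in Q the position of each new cell.

After inserting 1: P = [[1]].
After inserting 3: P = [[1, 3]].
After inserting 2: P = [[1, 2], [3]].
After inserting 4: P = [[1, 2, 4], [3]].

So P = [[1, 2, 4], [3]], Q = [[1, 2, 4], [3]].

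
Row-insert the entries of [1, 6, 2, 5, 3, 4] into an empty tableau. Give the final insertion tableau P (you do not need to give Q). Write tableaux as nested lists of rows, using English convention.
P = [[1, 2, 3, 4], [5], [6]]

Insert 1: appended to row 1. P = [[1]].
Insert 6: appended to row 1. P = [[1, 6]].
Insert 2: 2 bumps 6 from row 1; 6 starts row 2. P = [[1, 2], [6]].
Insert 5: appended to row 1. P = [[1, 2, 5], [6]].
Insert 3: 3 bumps 5 from row 1; 5 bumps 6 from row 2; 6 starts row 3. P = [[1, 2, 3], [5], [6]].
Insert 4: appended to row 1. P = [[1, 2, 3, 4], [5], [6]].

So P = [[1, 2, 3, 4], [5], [6]].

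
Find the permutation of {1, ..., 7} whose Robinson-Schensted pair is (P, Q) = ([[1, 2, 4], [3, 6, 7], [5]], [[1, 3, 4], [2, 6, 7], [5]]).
5 3 6 7 1 2 4

Reverse the RSK construction: for i from n down to 1, find the cell of Q containing i, remove the entry at that cell from P, and reverse-bump it up through P; the value ejected from row 1 is w(i).

Step i=7: Q has 7 at row 2, column 3; remove 7 from row 2 of P and reverse-bump: 7 enters row 1 and ejects 4. So w(7) = 4. P is now [[1, 2, 7], [3, 6], [5]].
Step i=6: Q has 6 at row 2, column 2; remove 6 from row 2 of P and reverse-bump: 6 enters row 1 and ejects 2. So w(6) = 2. P is now [[1, 6, 7], [3], [5]].
Step i=5: Q has 5 at row 3, column 1; remove 5 from row 3 of P and reverse-bump: 5 enters row 2 and ejects 3; 3 enters row 1 and ejects 1. So w(5) = 1. P is now [[3, 6, 7], [5]].
Step i=4: Q has 4 at row 1, column 3; remove that cell from P, ejecting 7. So w(4) = 7. P is now [[3, 6], [5]].
Step i=3: Q has 3 at row 1, column 2; remove that cell from P, ejecting 6. So w(3) = 6. P is now [[3], [5]].
Step i=2: Q has 2 at row 2, column 1; remove 5 from row 2 of P and reverse-bump: 5 enters row 1 and ejects 3. So w(2) = 3. P is now [[5]].
Step i=1: Q has 1 at row 1, column 1; remove that cell from P, ejecting 5. So w(1) = 5. P is now [].

So w = 5 3 6 7 1 2 4.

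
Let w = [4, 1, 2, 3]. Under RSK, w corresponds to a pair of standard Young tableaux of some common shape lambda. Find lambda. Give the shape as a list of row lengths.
[3, 1]

Row-insert each entry into an empty tableau.

After inserting 4: P = [[4]].
After inserting 1: P = [[1], [4]].
After inserting 2: P = [[1, 2], [4]].
After inserting 3: P = [[1, 2, 3], [4]].

The final insertion tableau P = [[1, 2, 3], [4]] has shape [3, 1].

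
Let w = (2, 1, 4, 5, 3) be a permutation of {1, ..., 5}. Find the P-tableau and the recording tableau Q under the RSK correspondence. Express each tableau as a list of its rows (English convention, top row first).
Insert each entry of the permutation into P by Schensted row insertion, recording in Q the position of each new cell.

Insert 2: appended to row 1. P = [[2]].
Insert 1: 1 bumps 2 from row 1; 2 starts row 2. P = [[1], [2]].
Insert 4: appended to row 1. P = [[1, 4], [2]].
Insert 5: appended to row 1. P = [[1, 4, 5], [2]].
Insert 3: 3 bumps 4 from row 1; 4 appends to row 2. P = [[1, 3, 5], [2, 4]].

So P = [[1, 3, 5], [2, 4]], Q = [[1, 3, 4], [2, 5]].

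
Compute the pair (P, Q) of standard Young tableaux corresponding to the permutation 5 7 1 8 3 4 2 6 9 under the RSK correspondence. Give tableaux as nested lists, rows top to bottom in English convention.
P = [[1, 2, 4, 6, 9], [3, 7, 8], [5]], Q = [[1, 2, 4, 8, 9], [3, 5, 6], [7]]

Insert each entry of the permutation into P by Schensted row insertion, recording in Q the position of each new cell.

After inserting 5: P = [[5]].
After inserting 7: P = [[5, 7]].
After inserting 1: P = [[1, 7], [5]].
After inserting 8: P = [[1, 7, 8], [5]].
After inserting 3: P = [[1, 3, 8], [5, 7]].
After inserting 4: P = [[1, 3, 4], [5, 7, 8]].
After inserting 2: P = [[1, 2, 4], [3, 7, 8], [5]].
After inserting 6: P = [[1, 2, 4, 6], [3, 7, 8], [5]].
After inserting 9: P = [[1, 2, 4, 6, 9], [3, 7, 8], [5]].

So P = [[1, 2, 4, 6, 9], [3, 7, 8], [5]], Q = [[1, 2, 4, 8, 9], [3, 5, 6], [7]].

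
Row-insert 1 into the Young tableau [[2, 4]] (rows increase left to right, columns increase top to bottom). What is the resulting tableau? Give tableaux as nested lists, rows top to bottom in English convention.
[[1, 4], [2]]

In row 1, 1 replaces 2 (the leftmost entry greater than 1); 2 is bumped to row 2. 2 starts a new row 2. The new tableau is [[1, 4], [2]].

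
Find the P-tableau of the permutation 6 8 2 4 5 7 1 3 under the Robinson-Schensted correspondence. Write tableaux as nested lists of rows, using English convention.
P = [[1, 3, 5, 7], [2, 4], [6, 8]]

Insert 6: appended to row 1. P = [[6]].
Insert 8: appended to row 1. P = [[6, 8]].
Insert 2: 2 bumps 6 from row 1; 6 starts row 2. P = [[2, 8], [6]].
Insert 4: 4 bumps 8 from row 1; 8 appends to row 2. P = [[2, 4], [6, 8]].
Insert 5: appended to row 1. P = [[2, 4, 5], [6, 8]].
Insert 7: appended to row 1. P = [[2, 4, 5, 7], [6, 8]].
Insert 1: 1 bumps 2 from row 1; 2 bumps 6 from row 2; 6 starts row 3. P = [[1, 4, 5, 7], [2, 8], [6]].
Insert 3: 3 bumps 4 from row 1; 4 bumps 8 from row 2; 8 appends to row 3. P = [[1, 3, 5, 7], [2, 4], [6, 8]].

So P = [[1, 3, 5, 7], [2, 4], [6, 8]].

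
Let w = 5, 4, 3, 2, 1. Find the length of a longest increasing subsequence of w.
1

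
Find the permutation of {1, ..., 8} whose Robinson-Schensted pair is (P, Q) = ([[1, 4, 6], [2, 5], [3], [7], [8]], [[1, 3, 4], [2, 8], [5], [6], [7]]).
Reverse the RSK construction: for i from n down to 1, find the cell of Q containing i, remove the entry at that cell from P, and reverse-bump it up through P; the value ejected from row 1 is w(i).

Step i=8: Q has 8 at row 2, column 2; remove 5 from row 2 of P and reverse-bump: 5 enters row 1 and ejects 4. So w(8) = 4. P is now [[1, 5, 6], [2], [3], [7], [8]].
Step i=7: Q has 7 at row 5, column 1; remove 8 from row 5 of P and reverse-bump: 8 enters row 4 and ejects 7; 7 enters row 3 and ejects 3; 3 enters row 2 and ejects 2; 2 enters row 1 and ejects 1. So w(7) = 1. P is now [[2, 5, 6], [3], [7], [8]].
Step i=6: Q has 6 at row 4, column 1; remove 8 from row 4 of P and reverse-bump: 8 enters row 3 and ejects 7; 7 enters row 2 and ejects 3; 3 enters row 1 and ejects 2. So w(6) = 2. P is now [[3, 5, 6], [7], [8]].
Step i=5: Q has 5 at row 3, column 1; remove 8 from row 3 of P and reverse-bump: 8 enters row 2 and ejects 7; 7 enters row 1 and ejects 6. So w(5) = 6. P is now [[3, 5, 7], [8]].
Step i=4: Q has 4 at row 1, column 3; remove that cell from P, ejecting 7. So w(4) = 7. P is now [[3, 5], [8]].
Step i=3: Q has 3 at row 1, column 2; remove that cell from P, ejecting 5. So w(3) = 5. P is now [[3], [8]].
Step i=2: Q has 2 at row 2, column 1; remove 8 from row 2 of P and reverse-bump: 8 enters row 1 and ejects 3. So w(2) = 3. P is now [[8]].
Step i=1: Q has 1 at row 1, column 1; remove that cell from P, ejecting 8. So w(1) = 8. P is now [].

So w = 8 3 5 7 6 2 1 4.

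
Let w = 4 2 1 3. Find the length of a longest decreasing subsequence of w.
3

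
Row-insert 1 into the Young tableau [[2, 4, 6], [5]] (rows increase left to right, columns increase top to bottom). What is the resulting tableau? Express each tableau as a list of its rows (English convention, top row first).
In row 1, 1 replaces 2 (the leftmost entry greater than 1); 2 is bumped to row 2. In row 2, 2 replaces 5 (the leftmost entry greater than 2); 5 is bumped to row 3. 5 starts a new row 3. The new tableau is [[1, 4, 6], [2], [5]].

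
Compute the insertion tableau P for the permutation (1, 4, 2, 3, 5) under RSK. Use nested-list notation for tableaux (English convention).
P = [[1, 2, 3, 5], [4]]

Insert 1: appended to row 1. P = [[1]].
Insert 4: appended to row 1. P = [[1, 4]].
Insert 2: 2 bumps 4 from row 1; 4 starts row 2. P = [[1, 2], [4]].
Insert 3: appended to row 1. P = [[1, 2, 3], [4]].
Insert 5: appended to row 1. P = [[1, 2, 3, 5], [4]].

So P = [[1, 2, 3, 5], [4]].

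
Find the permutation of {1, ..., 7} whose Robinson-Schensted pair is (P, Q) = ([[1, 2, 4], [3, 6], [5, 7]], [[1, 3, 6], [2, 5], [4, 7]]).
Reverse the RSK construction: for i from n down to 1, find the cell of Q containing i, remove the entry at that cell from P, and reverse-bump it up through P; the value ejected from row 1 is w(i).

Step i=7: Q has 7 at row 3, column 2; remove 7 from row 3 of P and reverse-bump: 7 enters row 2 and ejects 6; 6 enters row 1 and ejects 4. So w(7) = 4. P is now [[1, 2, 6], [3, 7], [5]].
Step i=6: Q has 6 at row 1, column 3; remove that cell from P, ejecting 6. So w(6) = 6. P is now [[1, 2], [3, 7], [5]].
Step i=5: Q has 5 at row 2, column 2; remove 7 from row 2 of P and reverse-bump: 7 enters row 1 and ejects 2. So w(5) = 2. P is now [[1, 7], [3], [5]].
Step i=4: Q has 4 at row 3, column 1; remove 5 from row 3 of P and reverse-bump: 5 enters row 2 and ejects 3; 3 enters row 1 and ejects 1. So w(4) = 1. P is now [[3, 7], [5]].
Step i=3: Q has 3 at row 1, column 2; remove that cell from P, ejecting 7. So w(3) = 7. P is now [[3], [5]].
Step i=2: Q has 2 at row 2, column 1; remove 5 from row 2 of P and reverse-bump: 5 enters row 1 and ejects 3. So w(2) = 3. P is now [[5]].
Step i=1: Q has 1 at row 1, column 1; remove that cell from P, ejecting 5. So w(1) = 5. P is now [].

So w = 5 3 7 1 2 6 4.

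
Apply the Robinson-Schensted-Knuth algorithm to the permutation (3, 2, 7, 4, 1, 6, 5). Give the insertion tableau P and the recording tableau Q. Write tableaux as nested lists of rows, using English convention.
P = [[1, 4, 5], [2, 6], [3, 7]], Q = [[1, 3, 6], [2, 4], [5, 7]]

Insert each entry of the permutation into P by Schensted row insertion, recording in Q the position of each new cell.

Insert 3: appended to row 1. P = [[3]], Q = [[1]].
Insert 2: 2 bumps 3 from row 1; 3 starts row 2. P = [[2], [3]], Q = [[1], [2]].
Insert 7: appended to row 1. P = [[2, 7], [3]], Q = [[1, 3], [2]].
Insert 4: 4 bumps 7 from row 1; 7 appends to row 2. P = [[2, 4], [3, 7]], Q = [[1, 3], [2, 4]].
Insert 1: 1 bumps 2 from row 1; 2 bumps 3 from row 2; 3 starts row 3. P = [[1, 4], [2, 7], [3]], Q = [[1, 3], [2, 4], [5]].
Insert 6: appended to row 1. P = [[1, 4, 6], [2, 7], [3]], Q = [[1, 3, 6], [2, 4], [5]].
Insert 5: 5 bumps 6 from row 1; 6 bumps 7 from row 2; 7 appends to row 3. P = [[1, 4, 5], [2, 6], [3, 7]], Q = [[1, 3, 6], [2, 4], [5, 7]].

So P = [[1, 4, 5], [2, 6], [3, 7]], Q = [[1, 3, 6], [2, 4], [5, 7]].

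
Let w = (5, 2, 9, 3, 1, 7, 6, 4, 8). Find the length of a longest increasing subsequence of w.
4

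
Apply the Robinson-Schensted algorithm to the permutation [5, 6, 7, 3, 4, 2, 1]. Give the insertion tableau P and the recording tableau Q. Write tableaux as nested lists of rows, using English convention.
P = [[1, 4, 7], [2, 6], [3], [5]], Q = [[1, 2, 3], [4, 5], [6], [7]]

Insert each entry of the permutation into P by Schensted row insertion, recording in Q the position of each new cell.

Insert 5: appended to row 1. P = [[5]], Q = [[1]].
Insert 6: appended to row 1. P = [[5, 6]], Q = [[1, 2]].
Insert 7: appended to row 1. P = [[5, 6, 7]], Q = [[1, 2, 3]].
Insert 3: 3 bumps 5 from row 1; 5 starts row 2. P = [[3, 6, 7], [5]], Q = [[1, 2, 3], [4]].
Insert 4: 4 bumps 6 from row 1; 6 appends to row 2. P = [[3, 4, 7], [5, 6]], Q = [[1, 2, 3], [4, 5]].
Insert 2: 2 bumps 3 from row 1; 3 bumps 5 from row 2; 5 starts row 3. P = [[2, 4, 7], [3, 6], [5]], Q = [[1, 2, 3], [4, 5], [6]].
Insert 1: 1 bumps 2 from row 1; 2 bumps 3 from row 2; 3 bumps 5 from row 3; 5 starts row 4. P = [[1, 4, 7], [2, 6], [3], [5]], Q = [[1, 2, 3], [4, 5], [6], [7]].

So P = [[1, 4, 7], [2, 6], [3], [5]], Q = [[1, 2, 3], [4, 5], [6], [7]].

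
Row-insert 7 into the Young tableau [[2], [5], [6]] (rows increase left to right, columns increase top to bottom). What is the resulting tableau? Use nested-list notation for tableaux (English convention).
[[2, 7], [5], [6]]

7 is larger than every entry of row 1, so it is appended to row 1. The new tableau is [[2, 7], [5], [6]].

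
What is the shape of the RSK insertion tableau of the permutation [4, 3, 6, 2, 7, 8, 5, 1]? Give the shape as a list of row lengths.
[4, 2, 1, 1]

Row-insert each entry into an empty tableau.

After inserting 4: P = [[4]].
After inserting 3: P = [[3], [4]].
After inserting 6: P = [[3, 6], [4]].
After inserting 2: P = [[2, 6], [3], [4]].
After inserting 7: P = [[2, 6, 7], [3], [4]].
After inserting 8: P = [[2, 6, 7, 8], [3], [4]].
After inserting 5: P = [[2, 5, 7, 8], [3, 6], [4]].
After inserting 1: P = [[1, 5, 7, 8], [2, 6], [3], [4]].

The final insertion tableau P = [[1, 5, 7, 8], [2, 6], [3], [4]] has shape [4, 2, 1, 1].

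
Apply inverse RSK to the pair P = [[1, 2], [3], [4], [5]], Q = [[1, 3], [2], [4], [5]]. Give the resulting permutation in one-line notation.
5 1 4 3 2

Reverse the RSK construction: for i from n down to 1, find the cell of Q containing i, remove the entry at that cell from P, and reverse-bump it up through P; the value ejected from row 1 is w(i).

Step i=5: Q has 5 at row 4, column 1; remove 5 from row 4 of P and reverse-bump: 5 enters row 3 and ejects 4; 4 enters row 2 and ejects 3; 3 enters row 1 and ejects 2. So w(5) = 2. P is now [[1, 3], [4], [5]].
Step i=4: Q has 4 at row 3, column 1; remove 5 from row 3 of P and reverse-bump: 5 enters row 2 and ejects 4; 4 enters row 1 and ejects 3. So w(4) = 3. P is now [[1, 4], [5]].
Step i=3: Q has 3 at row 1, column 2; remove that cell from P, ejecting 4. So w(3) = 4. P is now [[1], [5]].
Step i=2: Q has 2 at row 2, column 1; remove 5 from row 2 of P and reverse-bump: 5 enters row 1 and ejects 1. So w(2) = 1. P is now [[5]].
Step i=1: Q has 1 at row 1, column 1; remove that cell from P, ejecting 5. So w(1) = 5. P is now [].

So w = 5 1 4 3 2.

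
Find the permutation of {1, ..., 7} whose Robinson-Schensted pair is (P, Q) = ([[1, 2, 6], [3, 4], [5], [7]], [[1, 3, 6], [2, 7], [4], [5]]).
7 3 5 4 1 6 2

Reverse the RSK construction: for i from n down to 1, find the cell of Q containing i, remove the entry at that cell from P, and reverse-bump it up through P; the value ejected from row 1 is w(i).

Step i=7: Q has 7 at row 2, column 2; remove 4 from row 2 of P and reverse-bump: 4 enters row 1 and ejects 2. So w(7) = 2. P is now [[1, 4, 6], [3], [5], [7]].
Step i=6: Q has 6 at row 1, column 3; remove that cell from P, ejecting 6. So w(6) = 6. P is now [[1, 4], [3], [5], [7]].
Step i=5: Q has 5 at row 4, column 1; remove 7 from row 4 of P and reverse-bump: 7 enters row 3 and ejects 5; 5 enters row 2 and ejects 3; 3 enters row 1 and ejects 1. So w(5) = 1. P is now [[3, 4], [5], [7]].
Step i=4: Q has 4 at row 3, column 1; remove 7 from row 3 of P and reverse-bump: 7 enters row 2 and ejects 5; 5 enters row 1 and ejects 4. So w(4) = 4. P is now [[3, 5], [7]].
Step i=3: Q has 3 at row 1, column 2; remove that cell from P, ejecting 5. So w(3) = 5. P is now [[3], [7]].
Step i=2: Q has 2 at row 2, column 1; remove 7 from row 2 of P and reverse-bump: 7 enters row 1 and ejects 3. So w(2) = 3. P is now [[7]].
Step i=1: Q has 1 at row 1, column 1; remove that cell from P, ejecting 7. So w(1) = 7. P is now [].

So w = 7 3 5 4 1 6 2.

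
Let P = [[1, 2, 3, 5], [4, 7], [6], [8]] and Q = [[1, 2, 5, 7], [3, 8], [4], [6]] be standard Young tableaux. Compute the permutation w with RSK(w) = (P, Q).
Reverse the RSK construction: for i from n down to 1, find the cell of Q containing i, remove the entry at that cell from P, and reverse-bump it up through P; the value ejected from row 1 is w(i).

Step i=8: Q has 8 at row 2, column 2; remove 7 from row 2 of P and reverse-bump: 7 enters row 1 and ejects 5. So w(8) = 5. P is now [[1, 2, 3, 7], [4], [6], [8]].
Step i=7: Q has 7 at row 1, column 4; remove that cell from P, ejecting 7. So w(7) = 7. P is now [[1, 2, 3], [4], [6], [8]].
Step i=6: Q has 6 at row 4, column 1; remove 8 from row 4 of P and reverse-bump: 8 enters row 3 and ejects 6; 6 enters row 2 and ejects 4; 4 enters row 1 and ejects 3. So w(6) = 3. P is now [[1, 2, 4], [6], [8]].
Step i=5: Q has 5 at row 1, column 3; remove that cell from P, ejecting 4. So w(5) = 4. P is now [[1, 2], [6], [8]].
Step i=4: Q has 4 at row 3, column 1; remove 8 from row 3 of P and reverse-bump: 8 enters row 2 and ejects 6; 6 enters row 1 and ejects 2. So w(4) = 2. P is now [[1, 6], [8]].
Step i=3: Q has 3 at row 2, column 1; remove 8 from row 2 of P and reverse-bump: 8 enters row 1 and ejects 6. So w(3) = 6. P is now [[1, 8]].
Step i=2: Q has 2 at row 1, column 2; remove that cell from P, ejecting 8. So w(2) = 8. P is now [[1]].
Step i=1: Q has 1 at row 1, column 1; remove that cell from P, ejecting 1. So w(1) = 1. P is now [].

So w = 1 8 6 2 4 3 7 5.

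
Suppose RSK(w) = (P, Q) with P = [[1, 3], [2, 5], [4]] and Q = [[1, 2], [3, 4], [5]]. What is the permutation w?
4 5 2 3 1

Reverse RSK: for i = n, n-1, ..., 1, locate i in Q, remove the corresponding corner cell from P, and reverse-bump its entry up through P; the value ejected from row 1 is w(i).

So w = 4 5 2 3 1.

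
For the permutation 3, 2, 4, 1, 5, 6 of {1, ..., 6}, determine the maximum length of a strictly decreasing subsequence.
3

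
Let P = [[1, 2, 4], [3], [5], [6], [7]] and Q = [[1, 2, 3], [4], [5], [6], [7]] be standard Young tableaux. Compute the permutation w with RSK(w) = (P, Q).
1 3 7 6 5 4 2

Reverse the RSK construction: for i from n down to 1, find the cell of Q containing i, remove the entry at that cell from P, and reverse-bump it up through P; the value ejected from row 1 is w(i).

Step i=7: Q has 7 at row 5, column 1; remove 7 from row 5 of P and reverse-bump: 7 enters row 4 and ejects 6; 6 enters row 3 and ejects 5; 5 enters row 2 and ejects 3; 3 enters row 1 and ejects 2. So w(7) = 2. P is now [[1, 3, 4], [5], [6], [7]].
Step i=6: Q has 6 at row 4, column 1; remove 7 from row 4 of P and reverse-bump: 7 enters row 3 and ejects 6; 6 enters row 2 and ejects 5; 5 enters row 1 and ejects 4. So w(6) = 4. P is now [[1, 3, 5], [6], [7]].
Step i=5: Q has 5 at row 3, column 1; remove 7 from row 3 of P and reverse-bump: 7 enters row 2 and ejects 6; 6 enters row 1 and ejects 5. So w(5) = 5. P is now [[1, 3, 6], [7]].
Step i=4: Q has 4 at row 2, column 1; remove 7 from row 2 of P and reverse-bump: 7 enters row 1 and ejects 6. So w(4) = 6. P is now [[1, 3, 7]].
Step i=3: Q has 3 at row 1, column 3; remove that cell from P, ejecting 7. So w(3) = 7. P is now [[1, 3]].
Step i=2: Q has 2 at row 1, column 2; remove that cell from P, ejecting 3. So w(2) = 3. P is now [[1]].
Step i=1: Q has 1 at row 1, column 1; remove that cell from P, ejecting 1. So w(1) = 1. P is now [].

So w = 1 3 7 6 5 4 2.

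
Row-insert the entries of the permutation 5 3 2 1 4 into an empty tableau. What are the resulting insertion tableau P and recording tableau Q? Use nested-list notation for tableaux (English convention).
P = [[1, 4], [2], [3], [5]], Q = [[1, 5], [2], [3], [4]]

Insert each entry of the permutation into P by Schensted row insertion, recording in Q the position of each new cell.

Insert 5: appended to row 1. P = [[5]].
Insert 3: 3 bumps 5 from row 1; 5 starts row 2. P = [[3], [5]].
Insert 2: 2 bumps 3 from row 1; 3 bumps 5 from row 2; 5 starts row 3. P = [[2], [3], [5]].
Insert 1: 1 bumps 2 from row 1; 2 bumps 3 from row 2; 3 bumps 5 from row 3; 5 starts row 4. P = [[1], [2], [3], [5]].
Insert 4: appended to row 1. P = [[1, 4], [2], [3], [5]].

So P = [[1, 4], [2], [3], [5]], Q = [[1, 5], [2], [3], [4]].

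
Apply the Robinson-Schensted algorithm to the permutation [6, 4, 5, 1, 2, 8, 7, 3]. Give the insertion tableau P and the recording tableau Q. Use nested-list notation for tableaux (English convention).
Insert each entry of the permutation into P by Schensted row insertion, recording in Q the position of each new cell.

Insert 6: appended to row 1. P = [[6]].
Insert 4: 4 bumps 6 from row 1; 6 starts row 2. P = [[4], [6]].
Insert 5: appended to row 1. P = [[4, 5], [6]].
Insert 1: 1 bumps 4 from row 1; 4 bumps 6 from row 2; 6 starts row 3. P = [[1, 5], [4], [6]].
Insert 2: 2 bumps 5 from row 1; 5 appends to row 2. P = [[1, 2], [4, 5], [6]].
Insert 8: appended to row 1. P = [[1, 2, 8], [4, 5], [6]].
Insert 7: 7 bumps 8 from row 1; 8 appends to row 2. P = [[1, 2, 7], [4, 5, 8], [6]].
Insert 3: 3 bumps 7 from row 1; 7 bumps 8 from row 2; 8 appends to row 3. P = [[1, 2, 3], [4, 5, 7], [6, 8]].

So P = [[1, 2, 3], [4, 5, 7], [6, 8]], Q = [[1, 3, 6], [2, 5, 7], [4, 8]].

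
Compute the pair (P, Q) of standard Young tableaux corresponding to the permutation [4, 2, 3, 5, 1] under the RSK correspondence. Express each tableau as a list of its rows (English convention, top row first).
P = [[1, 3, 5], [2], [4]], Q = [[1, 3, 4], [2], [5]]

Insert each entry of the permutation into P by Schensted row insertion, recording in Q the position of each new cell.

Insert 4: appended to row 1. P = [[4]], Q = [[1]].
Insert 2: 2 bumps 4 from row 1; 4 starts row 2. P = [[2], [4]], Q = [[1], [2]].
Insert 3: appended to row 1. P = [[2, 3], [4]], Q = [[1, 3], [2]].
Insert 5: appended to row 1. P = [[2, 3, 5], [4]], Q = [[1, 3, 4], [2]].
Insert 1: 1 bumps 2 from row 1; 2 bumps 4 from row 2; 4 starts row 3. P = [[1, 3, 5], [2], [4]], Q = [[1, 3, 4], [2], [5]].

So P = [[1, 3, 5], [2], [4]], Q = [[1, 3, 4], [2], [5]].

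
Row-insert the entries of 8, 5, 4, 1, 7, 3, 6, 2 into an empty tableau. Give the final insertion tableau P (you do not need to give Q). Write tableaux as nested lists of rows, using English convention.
P = [[1, 2, 6], [3, 7], [4], [5], [8]]

Insert 8: appended to row 1. P = [[8]].
Insert 5: 5 bumps 8 from row 1; 8 starts row 2. P = [[5], [8]].
Insert 4: 4 bumps 5 from row 1; 5 bumps 8 from row 2; 8 starts row 3. P = [[4], [5], [8]].
Insert 1: 1 bumps 4 from row 1; 4 bumps 5 from row 2; 5 bumps 8 from row 3; 8 starts row 4. P = [[1], [4], [5], [8]].
Insert 7: appended to row 1. P = [[1, 7], [4], [5], [8]].
Insert 3: 3 bumps 7 from row 1; 7 appends to row 2. P = [[1, 3], [4, 7], [5], [8]].
Insert 6: appended to row 1. P = [[1, 3, 6], [4, 7], [5], [8]].
Insert 2: 2 bumps 3 from row 1; 3 bumps 4 from row 2; 4 bumps 5 from row 3; 5 bumps 8 from row 4; 8 starts row 5. P = [[1, 2, 6], [3, 7], [4], [5], [8]].

So P = [[1, 2, 6], [3, 7], [4], [5], [8]].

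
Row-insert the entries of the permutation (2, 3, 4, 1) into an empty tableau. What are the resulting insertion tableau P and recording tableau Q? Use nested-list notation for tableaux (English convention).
Insert each entry of the permutation into P by Schensted row insertion, recording in Q the position of each new cell.

Insert 2: appended to row 1. P = [[2]].
Insert 3: appended to row 1. P = [[2, 3]].
Insert 4: appended to row 1. P = [[2, 3, 4]].
Insert 1: 1 bumps 2 from row 1; 2 starts row 2. P = [[1, 3, 4], [2]].

So P = [[1, 3, 4], [2]], Q = [[1, 2, 3], [4]].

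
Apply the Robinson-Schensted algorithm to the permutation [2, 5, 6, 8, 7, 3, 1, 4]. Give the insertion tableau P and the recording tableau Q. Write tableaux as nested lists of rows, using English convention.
Insert each entry of the permutation into P by Schensted row insertion, recording in Q the position of each new cell.

After inserting 2: P = [[2]].
After inserting 5: P = [[2, 5]].
After inserting 6: P = [[2, 5, 6]].
After inserting 8: P = [[2, 5, 6, 8]].
After inserting 7: P = [[2, 5, 6, 7], [8]].
After inserting 3: P = [[2, 3, 6, 7], [5], [8]].
After inserting 1: P = [[1, 3, 6, 7], [2], [5], [8]].
After inserting 4: P = [[1, 3, 4, 7], [2, 6], [5], [8]].

So P = [[1, 3, 4, 7], [2, 6], [5], [8]], Q = [[1, 2, 3, 4], [5, 8], [6], [7]].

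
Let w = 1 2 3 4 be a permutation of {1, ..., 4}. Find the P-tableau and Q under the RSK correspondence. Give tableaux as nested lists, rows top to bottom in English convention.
Insert each entry of the permutation into P by Schensted row insertion, recording in Q the position of each new cell.

Insert 1: appended to row 1. P = [[1]], Q = [[1]].
Insert 2: appended to row 1. P = [[1, 2]], Q = [[1, 2]].
Insert 3: appended to row 1. P = [[1, 2, 3]], Q = [[1, 2, 3]].
Insert 4: appended to row 1. P = [[1, 2, 3, 4]], Q = [[1, 2, 3, 4]].

So P = [[1, 2, 3, 4]], Q = [[1, 2, 3, 4]].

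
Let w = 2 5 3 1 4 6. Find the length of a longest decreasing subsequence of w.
3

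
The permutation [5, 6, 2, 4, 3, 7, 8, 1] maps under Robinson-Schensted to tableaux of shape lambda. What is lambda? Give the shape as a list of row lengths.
[4, 2, 1, 1]

Row-insert each entry into an empty tableau.

After inserting 5: P = [[5]].
After inserting 6: P = [[5, 6]].
After inserting 2: P = [[2, 6], [5]].
After inserting 4: P = [[2, 4], [5, 6]].
After inserting 3: P = [[2, 3], [4, 6], [5]].
After inserting 7: P = [[2, 3, 7], [4, 6], [5]].
After inserting 8: P = [[2, 3, 7, 8], [4, 6], [5]].
After inserting 1: P = [[1, 3, 7, 8], [2, 6], [4], [5]].

The final insertion tableau P = [[1, 3, 7, 8], [2, 6], [4], [5]] has shape [4, 2, 1, 1].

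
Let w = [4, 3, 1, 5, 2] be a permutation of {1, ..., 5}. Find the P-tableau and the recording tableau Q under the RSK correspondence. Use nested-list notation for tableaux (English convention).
P = [[1, 2], [3, 5], [4]], Q = [[1, 4], [2, 5], [3]]

Insert each entry of the permutation into P by Schensted row insertion, recording in Q the position of each new cell.

Insert 4: appended to row 1. P = [[4]], Q = [[1]].
Insert 3: 3 bumps 4 from row 1; 4 starts row 2. P = [[3], [4]], Q = [[1], [2]].
Insert 1: 1 bumps 3 from row 1; 3 bumps 4 from row 2; 4 starts row 3. P = [[1], [3], [4]], Q = [[1], [2], [3]].
Insert 5: appended to row 1. P = [[1, 5], [3], [4]], Q = [[1, 4], [2], [3]].
Insert 2: 2 bumps 5 from row 1; 5 appends to row 2. P = [[1, 2], [3, 5], [4]], Q = [[1, 4], [2, 5], [3]].

So P = [[1, 2], [3, 5], [4]], Q = [[1, 4], [2, 5], [3]].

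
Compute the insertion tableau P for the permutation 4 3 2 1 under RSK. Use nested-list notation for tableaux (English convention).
After inserting 4: P = [[4]].
After inserting 3: P = [[3], [4]].
After inserting 2: P = [[2], [3], [4]].
After inserting 1: P = [[1], [2], [3], [4]].

So P = [[1], [2], [3], [4]].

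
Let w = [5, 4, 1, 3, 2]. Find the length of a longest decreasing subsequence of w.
4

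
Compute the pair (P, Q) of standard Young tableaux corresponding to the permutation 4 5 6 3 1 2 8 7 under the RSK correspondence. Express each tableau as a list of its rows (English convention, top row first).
P = [[1, 2, 6, 7], [3, 5, 8], [4]], Q = [[1, 2, 3, 7], [4, 6, 8], [5]]

Insert each entry of the permutation into P by Schensted row insertion, recording in Q the position of each new cell.

Insert 4: appended to row 1. P = [[4]], Q = [[1]].
Insert 5: appended to row 1. P = [[4, 5]], Q = [[1, 2]].
Insert 6: appended to row 1. P = [[4, 5, 6]], Q = [[1, 2, 3]].
Insert 3: 3 bumps 4 from row 1; 4 starts row 2. P = [[3, 5, 6], [4]], Q = [[1, 2, 3], [4]].
Insert 1: 1 bumps 3 from row 1; 3 bumps 4 from row 2; 4 starts row 3. P = [[1, 5, 6], [3], [4]], Q = [[1, 2, 3], [4], [5]].
Insert 2: 2 bumps 5 from row 1; 5 appends to row 2. P = [[1, 2, 6], [3, 5], [4]], Q = [[1, 2, 3], [4, 6], [5]].
Insert 8: appended to row 1. P = [[1, 2, 6, 8], [3, 5], [4]], Q = [[1, 2, 3, 7], [4, 6], [5]].
Insert 7: 7 bumps 8 from row 1; 8 appends to row 2. P = [[1, 2, 6, 7], [3, 5, 8], [4]], Q = [[1, 2, 3, 7], [4, 6, 8], [5]].

So P = [[1, 2, 6, 7], [3, 5, 8], [4]], Q = [[1, 2, 3, 7], [4, 6, 8], [5]].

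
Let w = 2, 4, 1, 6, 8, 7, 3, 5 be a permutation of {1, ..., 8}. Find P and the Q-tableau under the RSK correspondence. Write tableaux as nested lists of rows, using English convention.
P = [[1, 3, 5, 7], [2, 4, 6], [8]], Q = [[1, 2, 4, 5], [3, 6, 8], [7]]

Insert each entry of the permutation into P by Schensted row insertion, recording in Q the position of each new cell.

Insert 2: appended to row 1. P = [[2]].
Insert 4: appended to row 1. P = [[2, 4]].
Insert 1: 1 bumps 2 from row 1; 2 starts row 2. P = [[1, 4], [2]].
Insert 6: appended to row 1. P = [[1, 4, 6], [2]].
Insert 8: appended to row 1. P = [[1, 4, 6, 8], [2]].
Insert 7: 7 bumps 8 from row 1; 8 appends to row 2. P = [[1, 4, 6, 7], [2, 8]].
Insert 3: 3 bumps 4 from row 1; 4 bumps 8 from row 2; 8 starts row 3. P = [[1, 3, 6, 7], [2, 4], [8]].
Insert 5: 5 bumps 6 from row 1; 6 appends to row 2. P = [[1, 3, 5, 7], [2, 4, 6], [8]].

So P = [[1, 3, 5, 7], [2, 4, 6], [8]], Q = [[1, 2, 4, 5], [3, 6, 8], [7]].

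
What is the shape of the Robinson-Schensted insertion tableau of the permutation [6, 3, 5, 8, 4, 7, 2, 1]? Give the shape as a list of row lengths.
[3, 2, 1, 1, 1]

Row-insert each entry into an empty tableau.

After inserting 6: P = [[6]].
After inserting 3: P = [[3], [6]].
After inserting 5: P = [[3, 5], [6]].
After inserting 8: P = [[3, 5, 8], [6]].
After inserting 4: P = [[3, 4, 8], [5], [6]].
After inserting 7: P = [[3, 4, 7], [5, 8], [6]].
After inserting 2: P = [[2, 4, 7], [3, 8], [5], [6]].
After inserting 1: P = [[1, 4, 7], [2, 8], [3], [5], [6]].

The final insertion tableau P = [[1, 4, 7], [2, 8], [3], [5], [6]] has shape [3, 2, 1, 1, 1].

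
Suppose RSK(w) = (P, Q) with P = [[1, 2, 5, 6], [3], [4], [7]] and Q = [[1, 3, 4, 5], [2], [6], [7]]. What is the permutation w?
Reverse the RSK construction: for i from n down to 1, find the cell of Q containing i, remove the entry at that cell from P, and reverse-bump it up through P; the value ejected from row 1 is w(i).

Step i=7: Q has 7 at row 4, column 1; remove 7 from row 4 of P and reverse-bump: 7 enters row 3 and ejects 4; 4 enters row 2 and ejects 3; 3 enters row 1 and ejects 2. So w(7) = 2. P is now [[1, 3, 5, 6], [4], [7]].
Step i=6: Q has 6 at row 3, column 1; remove 7 from row 3 of P and reverse-bump: 7 enters row 2 and ejects 4; 4 enters row 1 and ejects 3. So w(6) = 3. P is now [[1, 4, 5, 6], [7]].
Step i=5: Q has 5 at row 1, column 4; remove that cell from P, ejecting 6. So w(5) = 6. P is now [[1, 4, 5], [7]].
Step i=4: Q has 4 at row 1, column 3; remove that cell from P, ejecting 5. So w(4) = 5. P is now [[1, 4], [7]].
Step i=3: Q has 3 at row 1, column 2; remove that cell from P, ejecting 4. So w(3) = 4. P is now [[1], [7]].
Step i=2: Q has 2 at row 2, column 1; remove 7 from row 2 of P and reverse-bump: 7 enters row 1 and ejects 1. So w(2) = 1. P is now [[7]].
Step i=1: Q has 1 at row 1, column 1; remove that cell from P, ejecting 7. So w(1) = 7. P is now [].

So w = 7 1 4 5 6 3 2.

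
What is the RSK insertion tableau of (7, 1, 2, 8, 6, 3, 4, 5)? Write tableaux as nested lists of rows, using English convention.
Insert 7: appended to row 1. P = [[7]].
Insert 1: 1 bumps 7 from row 1; 7 starts row 2. P = [[1], [7]].
Insert 2: appended to row 1. P = [[1, 2], [7]].
Insert 8: appended to row 1. P = [[1, 2, 8], [7]].
Insert 6: 6 bumps 8 from row 1; 8 appends to row 2. P = [[1, 2, 6], [7, 8]].
Insert 3: 3 bumps 6 from row 1; 6 bumps 7 from row 2; 7 starts row 3. P = [[1, 2, 3], [6, 8], [7]].
Insert 4: appended to row 1. P = [[1, 2, 3, 4], [6, 8], [7]].
Insert 5: appended to row 1. P = [[1, 2, 3, 4, 5], [6, 8], [7]].

So P = [[1, 2, 3, 4, 5], [6, 8], [7]].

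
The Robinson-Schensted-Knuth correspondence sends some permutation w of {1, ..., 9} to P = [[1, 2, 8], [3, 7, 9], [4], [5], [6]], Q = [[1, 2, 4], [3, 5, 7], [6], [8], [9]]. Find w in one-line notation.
Reverse the RSK construction: for i from n down to 1, find the cell of Q containing i, remove the entry at that cell from P, and reverse-bump it up through P; the value ejected from row 1 is w(i).

Step i=9: Q has 9 at row 5, column 1; remove 6 from row 5 of P and reverse-bump: 6 enters row 4 and ejects 5; 5 enters row 3 and ejects 4; 4 enters row 2 and ejects 3; 3 enters row 1 and ejects 2. So w(9) = 2. P is now [[1, 3, 8], [4, 7, 9], [5], [6]].
Step i=8: Q has 8 at row 4, column 1; remove 6 from row 4 of P and reverse-bump: 6 enters row 3 and ejects 5; 5 enters row 2 and ejects 4; 4 enters row 1 and ejects 3. So w(8) = 3. P is now [[1, 4, 8], [5, 7, 9], [6]].
Step i=7: Q has 7 at row 2, column 3; remove 9 from row 2 of P and reverse-bump: 9 enters row 1 and ejects 8. So w(7) = 8. P is now [[1, 4, 9], [5, 7], [6]].
Step i=6: Q has 6 at row 3, column 1; remove 6 from row 3 of P and reverse-bump: 6 enters row 2 and ejects 5; 5 enters row 1 and ejects 4. So w(6) = 4. P is now [[1, 5, 9], [6, 7]].
Step i=5: Q has 5 at row 2, column 2; remove 7 from row 2 of P and reverse-bump: 7 enters row 1 and ejects 5. So w(5) = 5. P is now [[1, 7, 9], [6]].
Step i=4: Q has 4 at row 1, column 3; remove that cell from P, ejecting 9. So w(4) = 9. P is now [[1, 7], [6]].
Step i=3: Q has 3 at row 2, column 1; remove 6 from row 2 of P and reverse-bump: 6 enters row 1 and ejects 1. So w(3) = 1. P is now [[6, 7]].
Step i=2: Q has 2 at row 1, column 2; remove that cell from P, ejecting 7. So w(2) = 7. P is now [[6]].
Step i=1: Q has 1 at row 1, column 1; remove that cell from P, ejecting 6. So w(1) = 6. P is now [].

So w = 6 7 1 9 5 4 8 3 2.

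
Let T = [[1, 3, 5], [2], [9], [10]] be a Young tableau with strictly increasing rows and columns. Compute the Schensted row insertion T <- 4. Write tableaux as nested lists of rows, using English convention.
In row 1, 4 replaces 5 (the leftmost entry greater than 4); 5 is bumped to row 2. 5 is appended to row 2. The new tableau is [[1, 3, 4], [2, 5], [9], [10]].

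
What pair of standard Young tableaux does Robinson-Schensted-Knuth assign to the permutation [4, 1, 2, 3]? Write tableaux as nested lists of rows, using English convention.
P = [[1, 2, 3], [4]], Q = [[1, 3, 4], [2]]

Insert each entry of the permutation into P by Schensted row insertion, recording in Q the position of each new cell.

Insert 4: appended to row 1. P = [[4]].
Insert 1: 1 bumps 4 from row 1; 4 starts row 2. P = [[1], [4]].
Insert 2: appended to row 1. P = [[1, 2], [4]].
Insert 3: appended to row 1. P = [[1, 2, 3], [4]].

So P = [[1, 2, 3], [4]], Q = [[1, 3, 4], [2]].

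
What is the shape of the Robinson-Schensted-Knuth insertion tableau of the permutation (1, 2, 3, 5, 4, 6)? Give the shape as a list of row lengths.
Row-insert each entry into an empty tableau.

After inserting 1: P = [[1]].
After inserting 2: P = [[1, 2]].
After inserting 3: P = [[1, 2, 3]].
After inserting 5: P = [[1, 2, 3, 5]].
After inserting 4: P = [[1, 2, 3, 4], [5]].
After inserting 6: P = [[1, 2, 3, 4, 6], [5]].

The final insertion tableau P = [[1, 2, 3, 4, 6], [5]] has shape [5, 1].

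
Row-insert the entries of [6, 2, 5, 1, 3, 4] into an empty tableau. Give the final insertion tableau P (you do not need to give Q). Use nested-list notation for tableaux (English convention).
Insert 6: appended to row 1. P = [[6]].
Insert 2: 2 bumps 6 from row 1; 6 starts row 2. P = [[2], [6]].
Insert 5: appended to row 1. P = [[2, 5], [6]].
Insert 1: 1 bumps 2 from row 1; 2 bumps 6 from row 2; 6 starts row 3. P = [[1, 5], [2], [6]].
Insert 3: 3 bumps 5 from row 1; 5 appends to row 2. P = [[1, 3], [2, 5], [6]].
Insert 4: appended to row 1. P = [[1, 3, 4], [2, 5], [6]].

So P = [[1, 3, 4], [2, 5], [6]].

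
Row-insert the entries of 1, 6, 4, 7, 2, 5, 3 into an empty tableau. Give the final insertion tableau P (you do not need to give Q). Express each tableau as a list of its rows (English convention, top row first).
After inserting 1: P = [[1]].
After inserting 6: P = [[1, 6]].
After inserting 4: P = [[1, 4], [6]].
After inserting 7: P = [[1, 4, 7], [6]].
After inserting 2: P = [[1, 2, 7], [4], [6]].
After inserting 5: P = [[1, 2, 5], [4, 7], [6]].
After inserting 3: P = [[1, 2, 3], [4, 5], [6, 7]].

So P = [[1, 2, 3], [4, 5], [6, 7]].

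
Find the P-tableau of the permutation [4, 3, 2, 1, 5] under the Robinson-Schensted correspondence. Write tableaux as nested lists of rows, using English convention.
Insert 4: appended to row 1. P = [[4]].
Insert 3: 3 bumps 4 from row 1; 4 starts row 2. P = [[3], [4]].
Insert 2: 2 bumps 3 from row 1; 3 bumps 4 from row 2; 4 starts row 3. P = [[2], [3], [4]].
Insert 1: 1 bumps 2 from row 1; 2 bumps 3 from row 2; 3 bumps 4 from row 3; 4 starts row 4. P = [[1], [2], [3], [4]].
Insert 5: appended to row 1. P = [[1, 5], [2], [3], [4]].

So P = [[1, 5], [2], [3], [4]].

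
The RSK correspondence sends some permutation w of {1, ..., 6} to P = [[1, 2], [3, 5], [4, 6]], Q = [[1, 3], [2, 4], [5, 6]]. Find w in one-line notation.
Reverse RSK: for i = n, n-1, ..., 1, locate i in Q, remove the corresponding corner cell from P, and reverse-bump its entry up through P; the value ejected from row 1 is w(i).

So w = 4 3 6 5 1 2.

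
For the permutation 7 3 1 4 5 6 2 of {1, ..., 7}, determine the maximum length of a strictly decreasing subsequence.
3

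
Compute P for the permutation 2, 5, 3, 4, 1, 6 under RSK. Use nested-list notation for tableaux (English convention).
P = [[1, 3, 4, 6], [2], [5]]

Insert 2: appended to row 1. P = [[2]].
Insert 5: appended to row 1. P = [[2, 5]].
Insert 3: 3 bumps 5 from row 1; 5 starts row 2. P = [[2, 3], [5]].
Insert 4: appended to row 1. P = [[2, 3, 4], [5]].
Insert 1: 1 bumps 2 from row 1; 2 bumps 5 from row 2; 5 starts row 3. P = [[1, 3, 4], [2], [5]].
Insert 6: appended to row 1. P = [[1, 3, 4, 6], [2], [5]].

So P = [[1, 3, 4, 6], [2], [5]].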